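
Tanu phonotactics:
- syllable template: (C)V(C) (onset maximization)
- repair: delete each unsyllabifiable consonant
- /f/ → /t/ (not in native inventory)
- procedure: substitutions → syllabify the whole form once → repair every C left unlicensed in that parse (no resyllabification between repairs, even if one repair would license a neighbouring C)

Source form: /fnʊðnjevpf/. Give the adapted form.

nʊðjev

Substitution: /f/ → /t/, giving /tnʊðnjevpt/.
The consonants /t/, /n/, /p/, /t/ cannot be parsed into a legal (C)V(C) syllable (at most one coda consonant is licensed; onsets are limited to one consonant).
Each unlicensed consonant is deleted: /t/, /n/, /p/, /t/.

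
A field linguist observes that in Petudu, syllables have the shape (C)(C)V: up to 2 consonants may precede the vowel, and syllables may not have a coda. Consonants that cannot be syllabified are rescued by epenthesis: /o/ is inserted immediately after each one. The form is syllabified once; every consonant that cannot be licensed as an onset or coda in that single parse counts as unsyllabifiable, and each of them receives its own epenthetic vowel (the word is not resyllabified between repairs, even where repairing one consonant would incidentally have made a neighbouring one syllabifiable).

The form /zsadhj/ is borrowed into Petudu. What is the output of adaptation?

Syllabifying with onset maximization leaves /d/, /h/, /j/ stranded (no codas are permitted; onsets may contain at most 2 consonants).
Each unlicensed consonant becomes the onset of a new syllable: /d/ → /do/, /h/ → /ho/, /j/ → /jo/.

zsadohojo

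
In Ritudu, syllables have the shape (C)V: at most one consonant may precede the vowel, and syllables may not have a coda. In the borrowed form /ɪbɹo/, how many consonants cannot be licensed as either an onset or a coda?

1

Syllabifying with onset maximization leaves /b/ stranded (no codas are permitted; onsets are limited to one consonant).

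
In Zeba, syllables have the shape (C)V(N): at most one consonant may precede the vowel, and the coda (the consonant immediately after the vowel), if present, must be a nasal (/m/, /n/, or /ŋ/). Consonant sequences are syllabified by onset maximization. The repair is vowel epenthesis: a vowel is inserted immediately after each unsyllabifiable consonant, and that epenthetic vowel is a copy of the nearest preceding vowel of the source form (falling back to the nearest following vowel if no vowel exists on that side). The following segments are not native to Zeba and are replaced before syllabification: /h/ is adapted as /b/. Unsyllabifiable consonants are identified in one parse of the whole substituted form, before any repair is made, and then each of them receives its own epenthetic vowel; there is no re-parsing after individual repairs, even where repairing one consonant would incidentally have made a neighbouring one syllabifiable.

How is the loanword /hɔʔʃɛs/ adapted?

bɔʔɔʃɛsɛ

Substitution: /h/ → /b/, giving /bɔʔʃɛs/.
Under (C)V(N), the unsyllabifiable consonants are /ʔ/, /s/ (only a nasal (/m/, /n/, or /ŋ/) is licensed in coda position; onsets are limited to one consonant).
Each unlicensed consonant becomes the onset of a new syllable: /ʔ/ → /ʔɔ/, /s/ → /sɛ/.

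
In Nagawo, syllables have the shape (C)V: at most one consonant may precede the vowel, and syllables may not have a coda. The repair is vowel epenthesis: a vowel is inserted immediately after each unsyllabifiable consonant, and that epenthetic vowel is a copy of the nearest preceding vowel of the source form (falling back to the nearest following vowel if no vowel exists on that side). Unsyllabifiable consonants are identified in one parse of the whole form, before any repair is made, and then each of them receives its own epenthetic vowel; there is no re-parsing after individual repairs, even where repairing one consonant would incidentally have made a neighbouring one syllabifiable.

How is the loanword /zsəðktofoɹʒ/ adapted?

zəsəðəkətofoɹoʒo

Syllabifying with onset maximization leaves /z/, /ð/, /k/, /ɹ/, /ʒ/ stranded (no codas are permitted; onsets are limited to one consonant).
Epenthesis after each stranded consonant: /z/ → /zə/, /ð/ → /ðə/, /k/ → /kə/, /ɹ/ → /ɹo/, /ʒ/ → /ʒo/.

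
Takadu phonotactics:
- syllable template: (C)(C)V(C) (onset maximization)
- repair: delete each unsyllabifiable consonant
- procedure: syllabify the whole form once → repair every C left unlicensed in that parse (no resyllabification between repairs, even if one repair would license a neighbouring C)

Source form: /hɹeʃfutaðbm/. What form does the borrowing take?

hɹeʃfutað

Under (C)(C)V(C), the unsyllabifiable consonants are /b/, /m/ (at most one coda consonant is licensed; onsets may contain at most 2 consonants).
Deletion applies to /b/, /m/.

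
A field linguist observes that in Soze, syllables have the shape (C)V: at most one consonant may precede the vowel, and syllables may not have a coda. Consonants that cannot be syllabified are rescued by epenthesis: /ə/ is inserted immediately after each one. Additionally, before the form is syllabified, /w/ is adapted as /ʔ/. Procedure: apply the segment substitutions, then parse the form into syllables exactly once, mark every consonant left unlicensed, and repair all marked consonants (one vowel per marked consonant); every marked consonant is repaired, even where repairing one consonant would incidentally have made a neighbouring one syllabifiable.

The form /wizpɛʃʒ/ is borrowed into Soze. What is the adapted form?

ʔizəpɛʃəʒə

Substitution: /w/ → /ʔ/, giving /ʔizpɛʃʒ/.
Syllabifying with onset maximization leaves /z/, /ʃ/, /ʒ/ stranded (no codas are permitted; onsets are limited to one consonant).
Each unlicensed consonant becomes the onset of a new syllable: /z/ → /zə/, /ʃ/ → /ʃə/, /ʒ/ → /ʒə/.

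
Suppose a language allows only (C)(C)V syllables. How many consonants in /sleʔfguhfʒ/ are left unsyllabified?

Under (C)(C)V, the unsyllabifiable consonants are /ʔ/, /h/, /f/, /ʒ/ (no codas are permitted; onsets may contain at most 2 consonants).

4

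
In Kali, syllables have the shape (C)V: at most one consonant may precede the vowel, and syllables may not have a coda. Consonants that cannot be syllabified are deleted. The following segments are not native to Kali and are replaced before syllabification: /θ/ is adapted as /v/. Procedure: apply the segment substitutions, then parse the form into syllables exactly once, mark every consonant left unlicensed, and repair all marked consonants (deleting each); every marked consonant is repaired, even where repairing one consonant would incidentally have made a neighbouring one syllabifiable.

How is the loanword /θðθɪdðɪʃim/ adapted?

vɪðɪʃi

Substitution: /θ/ → /v/, giving /vðvɪdðɪʃim/.
Under (C)V, the unsyllabifiable consonants are /v/, /ð/, /d/, /m/ (no codas are permitted; onsets are limited to one consonant).
Deletion applies to /v/, /ð/, /d/, /m/.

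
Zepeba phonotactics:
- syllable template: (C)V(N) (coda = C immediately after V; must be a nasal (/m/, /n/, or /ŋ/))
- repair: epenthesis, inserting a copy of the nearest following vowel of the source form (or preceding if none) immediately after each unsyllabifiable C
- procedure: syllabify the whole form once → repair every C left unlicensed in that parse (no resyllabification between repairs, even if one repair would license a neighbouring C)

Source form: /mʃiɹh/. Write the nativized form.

Syllabifying with onset maximization leaves /m/, /ɹ/, /h/ stranded (only a nasal (/m/, /n/, or /ŋ/) is licensed in coda position; onsets are limited to one consonant).
Each unlicensed consonant becomes the onset of a new syllable: /m/ → /mi/, /ɹ/ → /ɹi/, /h/ → /hi/.

miʃiɹihi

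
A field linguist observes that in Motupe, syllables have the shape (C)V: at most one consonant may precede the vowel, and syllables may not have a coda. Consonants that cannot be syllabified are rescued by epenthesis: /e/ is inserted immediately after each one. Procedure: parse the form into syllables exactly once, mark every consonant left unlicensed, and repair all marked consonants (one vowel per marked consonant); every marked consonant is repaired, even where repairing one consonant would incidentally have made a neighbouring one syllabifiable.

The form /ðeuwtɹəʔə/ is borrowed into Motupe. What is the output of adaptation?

The consonants /w/, /t/ cannot be parsed into a legal (C)V syllable (no codas are permitted; onsets are limited to one consonant).
Each unlicensed consonant becomes the onset of a new syllable: /w/ → /we/, /t/ → /te/.

ðeuweteɹəʔə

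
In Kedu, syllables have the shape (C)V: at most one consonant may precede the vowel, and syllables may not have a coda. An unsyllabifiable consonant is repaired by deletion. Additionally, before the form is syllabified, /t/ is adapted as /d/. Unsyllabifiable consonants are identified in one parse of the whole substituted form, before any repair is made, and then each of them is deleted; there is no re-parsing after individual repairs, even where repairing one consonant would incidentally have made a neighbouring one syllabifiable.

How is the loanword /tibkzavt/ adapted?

diza

Substitution: /t/ → /d/, giving /dibkzavd/.
The consonants /b/, /k/, /v/, /d/ cannot be parsed into a legal (C)V syllable (no codas are permitted; onsets are limited to one consonant).
Each unlicensed consonant is deleted: /b/, /k/, /v/, /d/.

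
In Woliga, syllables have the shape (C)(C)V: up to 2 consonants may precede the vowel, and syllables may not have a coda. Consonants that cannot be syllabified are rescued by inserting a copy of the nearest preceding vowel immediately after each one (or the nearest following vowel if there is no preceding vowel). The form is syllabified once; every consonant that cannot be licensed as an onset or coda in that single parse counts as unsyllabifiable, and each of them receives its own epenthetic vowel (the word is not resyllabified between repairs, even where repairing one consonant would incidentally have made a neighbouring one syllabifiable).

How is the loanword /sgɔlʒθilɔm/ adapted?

Syllabifying with onset maximization leaves /l/, /m/ stranded (no codas are permitted; onsets may contain at most 2 consonants).
Inserting the epenthetic vowel yields /l/ → /lɔ/, /m/ → /mɔ/.

sgɔlɔʒθilɔmɔ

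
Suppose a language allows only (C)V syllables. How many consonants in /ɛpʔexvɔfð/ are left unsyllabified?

4

Under (C)V, the unsyllabifiable consonants are /p/, /x/, /f/, /ð/ (no codas are permitted; onsets are limited to one consonant).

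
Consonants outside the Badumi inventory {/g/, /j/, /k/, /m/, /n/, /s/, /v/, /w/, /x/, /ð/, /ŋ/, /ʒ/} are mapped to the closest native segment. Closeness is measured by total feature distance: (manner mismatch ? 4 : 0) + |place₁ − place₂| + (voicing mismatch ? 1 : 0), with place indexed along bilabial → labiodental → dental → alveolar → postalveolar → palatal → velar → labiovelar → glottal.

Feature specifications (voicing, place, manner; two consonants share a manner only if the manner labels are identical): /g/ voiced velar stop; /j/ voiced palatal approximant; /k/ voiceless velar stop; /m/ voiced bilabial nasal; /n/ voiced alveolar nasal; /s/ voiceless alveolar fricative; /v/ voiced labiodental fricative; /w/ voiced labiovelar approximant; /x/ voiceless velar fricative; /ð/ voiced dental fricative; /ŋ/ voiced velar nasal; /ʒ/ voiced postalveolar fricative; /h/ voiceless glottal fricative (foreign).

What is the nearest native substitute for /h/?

x

/x/ is closest: same manner (fricative), place distance 2 (glottal→velar), same voicing; total 2. Next closest is /s/ at distance 5.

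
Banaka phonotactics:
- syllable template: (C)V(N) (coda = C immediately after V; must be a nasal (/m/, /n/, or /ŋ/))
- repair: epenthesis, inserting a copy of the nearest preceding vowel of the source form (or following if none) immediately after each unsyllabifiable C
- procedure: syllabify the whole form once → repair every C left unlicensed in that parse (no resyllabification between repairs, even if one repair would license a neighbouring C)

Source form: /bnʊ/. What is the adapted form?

The consonants /b/ cannot be parsed into a legal (C)V(N) syllable (only a nasal (/m/, /n/, or /ŋ/) is licensed in coda position; onsets are limited to one consonant).
Epenthesis after each stranded consonant: /b/ → /bʊ/.

bʊnʊ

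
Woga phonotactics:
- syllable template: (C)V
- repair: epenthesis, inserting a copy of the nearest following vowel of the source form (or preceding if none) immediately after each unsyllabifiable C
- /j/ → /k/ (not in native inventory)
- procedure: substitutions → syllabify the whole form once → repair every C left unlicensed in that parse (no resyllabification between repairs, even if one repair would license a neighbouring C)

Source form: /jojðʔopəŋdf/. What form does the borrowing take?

Substitution: /j/ → /k/, giving /kokðʔopəŋdf/.
Syllabifying with onset maximization leaves /k/, /ð/, /ŋ/, /d/, /f/ stranded (no codas are permitted; onsets are limited to one consonant).
Epenthesis after each stranded consonant: /k/ → /ko/, /ð/ → /ðo/, /ŋ/ → /ŋə/, /d/ → /də/, /f/ → /fə/.

kokoðoʔopəŋədəfə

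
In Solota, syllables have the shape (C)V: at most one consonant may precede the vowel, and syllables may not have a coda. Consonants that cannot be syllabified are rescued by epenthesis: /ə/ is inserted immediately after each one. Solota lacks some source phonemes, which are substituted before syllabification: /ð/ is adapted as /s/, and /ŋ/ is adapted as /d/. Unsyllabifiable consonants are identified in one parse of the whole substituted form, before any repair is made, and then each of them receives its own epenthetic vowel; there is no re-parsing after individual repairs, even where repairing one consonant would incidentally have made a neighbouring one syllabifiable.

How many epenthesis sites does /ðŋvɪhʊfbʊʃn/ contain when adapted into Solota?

After substitution the input is /sdvɪhʊfbʊʃn/.
The unsyllabifiable consonants are /s/, /d/, /f/, /ʃ/, /n/; each receives one epenthetic vowel.

5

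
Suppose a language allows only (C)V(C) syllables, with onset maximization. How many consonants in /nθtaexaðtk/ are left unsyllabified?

4

Syllabifying with onset maximization leaves /n/, /θ/, /t/, /k/ stranded (at most one coda consonant is licensed; onsets are limited to one consonant).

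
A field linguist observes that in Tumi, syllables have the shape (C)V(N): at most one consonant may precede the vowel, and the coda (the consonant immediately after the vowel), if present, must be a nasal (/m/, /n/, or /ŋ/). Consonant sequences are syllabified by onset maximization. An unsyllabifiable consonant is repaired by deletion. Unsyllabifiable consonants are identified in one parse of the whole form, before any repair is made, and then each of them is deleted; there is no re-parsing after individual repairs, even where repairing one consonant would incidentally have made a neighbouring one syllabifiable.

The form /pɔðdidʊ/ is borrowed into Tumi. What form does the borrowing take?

pɔdidʊ

The consonants /ð/ cannot be parsed into a legal (C)V(N) syllable (only a nasal (/m/, /n/, or /ŋ/) is licensed in coda position; onsets are limited to one consonant).
Deletion applies to /ð/.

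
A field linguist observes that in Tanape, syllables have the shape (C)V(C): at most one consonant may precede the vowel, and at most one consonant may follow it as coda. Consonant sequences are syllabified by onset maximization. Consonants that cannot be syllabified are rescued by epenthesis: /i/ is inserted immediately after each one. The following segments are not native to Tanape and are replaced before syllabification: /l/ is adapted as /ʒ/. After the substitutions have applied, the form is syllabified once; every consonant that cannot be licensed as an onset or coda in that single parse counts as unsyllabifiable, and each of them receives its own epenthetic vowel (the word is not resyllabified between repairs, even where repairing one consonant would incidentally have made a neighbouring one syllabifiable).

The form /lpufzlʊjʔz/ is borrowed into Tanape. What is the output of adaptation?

Substitution: /l/ → /ʒ/, giving /ʒpufzʒʊjʔz/.
Under (C)V(C), the unsyllabifiable consonants are /ʒ/, /z/, /ʔ/, /z/ (at most one coda consonant is licensed; onsets are limited to one consonant).
Epenthesis after each stranded consonant: /ʒ/ → /ʒi/, /z/ → /zi/, /ʔ/ → /ʔi/, /z/ → /zi/.

ʒipufziʒʊjʔizi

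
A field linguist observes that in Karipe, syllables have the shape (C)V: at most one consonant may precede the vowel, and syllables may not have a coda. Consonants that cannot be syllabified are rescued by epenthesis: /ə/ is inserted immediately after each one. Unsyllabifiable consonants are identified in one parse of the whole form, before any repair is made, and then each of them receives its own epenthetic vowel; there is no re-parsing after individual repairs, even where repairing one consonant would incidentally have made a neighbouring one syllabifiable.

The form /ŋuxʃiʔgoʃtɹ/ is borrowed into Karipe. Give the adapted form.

ŋuxəʃiʔəgoʃətəɹə

Under (C)V, the unsyllabifiable consonants are /x/, /ʔ/, /ʃ/, /t/, /ɹ/ (no codas are permitted; onsets are limited to one consonant).
Epenthesis after each stranded consonant: /x/ → /xə/, /ʔ/ → /ʔə/, /ʃ/ → /ʃə/, /t/ → /tə/, /ɹ/ → /ɹə/.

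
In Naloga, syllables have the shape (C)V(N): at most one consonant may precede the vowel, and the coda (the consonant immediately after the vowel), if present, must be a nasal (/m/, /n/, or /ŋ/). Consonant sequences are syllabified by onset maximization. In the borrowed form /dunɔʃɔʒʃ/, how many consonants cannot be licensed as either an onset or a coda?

Under (C)V(N), the unsyllabifiable consonants are /ʒ/, /ʃ/ (only a nasal (/m/, /n/, or /ŋ/) is licensed in coda position; onsets are limited to one consonant).

2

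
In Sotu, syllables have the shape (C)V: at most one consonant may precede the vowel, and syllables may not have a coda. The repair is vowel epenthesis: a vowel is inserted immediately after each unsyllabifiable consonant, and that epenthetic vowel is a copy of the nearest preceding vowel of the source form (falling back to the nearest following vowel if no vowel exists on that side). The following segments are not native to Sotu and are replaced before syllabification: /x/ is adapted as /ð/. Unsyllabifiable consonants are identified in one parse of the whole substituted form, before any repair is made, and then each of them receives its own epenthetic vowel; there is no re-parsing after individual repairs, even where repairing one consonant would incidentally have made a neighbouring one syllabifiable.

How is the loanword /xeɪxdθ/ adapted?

Substitution: /x/ → /ð/, giving /ðeɪðdθ/.
Under (C)V, the unsyllabifiable consonants are /ð/, /d/, /θ/ (no codas are permitted; onsets are limited to one consonant).
Epenthesis after each stranded consonant: /ð/ → /ðɪ/, /d/ → /dɪ/, /θ/ → /θɪ/.

ðeɪðɪdɪθɪ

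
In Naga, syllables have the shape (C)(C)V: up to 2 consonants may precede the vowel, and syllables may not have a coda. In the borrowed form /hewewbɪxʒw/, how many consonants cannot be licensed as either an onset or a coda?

The consonants /x/, /ʒ/, /w/ cannot be parsed into a legal (C)(C)V syllable (no codas are permitted; onsets may contain at most 2 consonants).

3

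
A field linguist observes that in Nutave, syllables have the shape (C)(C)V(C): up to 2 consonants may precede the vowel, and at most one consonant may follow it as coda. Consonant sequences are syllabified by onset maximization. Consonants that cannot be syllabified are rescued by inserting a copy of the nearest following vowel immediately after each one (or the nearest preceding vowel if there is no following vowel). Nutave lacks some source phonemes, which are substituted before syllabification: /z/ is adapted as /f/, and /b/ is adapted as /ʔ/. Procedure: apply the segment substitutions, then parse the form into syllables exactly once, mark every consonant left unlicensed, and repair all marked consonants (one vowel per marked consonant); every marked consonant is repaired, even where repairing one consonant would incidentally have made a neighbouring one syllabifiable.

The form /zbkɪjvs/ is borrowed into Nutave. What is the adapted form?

fɪʔkɪjvɪsɪ

Substitution: /z/ → /f/, /b/ → /ʔ/, giving /fʔkɪjvs/.
Under (C)(C)V(C), the unsyllabifiable consonants are /f/, /v/, /s/ (at most one coda consonant is licensed; onsets may contain at most 2 consonants).
Each unlicensed consonant becomes the onset of a new syllable: /f/ → /fɪ/, /v/ → /vɪ/, /s/ → /sɪ/.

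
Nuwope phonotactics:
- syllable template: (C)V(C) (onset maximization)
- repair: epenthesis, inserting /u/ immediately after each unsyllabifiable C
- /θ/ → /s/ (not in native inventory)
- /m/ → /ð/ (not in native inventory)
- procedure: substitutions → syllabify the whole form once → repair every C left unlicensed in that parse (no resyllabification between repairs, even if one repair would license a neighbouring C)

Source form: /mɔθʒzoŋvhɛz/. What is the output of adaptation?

Substitution: /m/ → /ð/, /θ/ → /s/, giving /ðɔsʒzoŋvhɛz/.
Under (C)V(C), the unsyllabifiable consonants are /ʒ/, /v/ (at most one coda consonant is licensed; onsets are limited to one consonant).
Each unlicensed consonant becomes the onset of a new syllable: /ʒ/ → /ʒu/, /v/ → /vu/.

ðɔsʒuzoŋvuhɛz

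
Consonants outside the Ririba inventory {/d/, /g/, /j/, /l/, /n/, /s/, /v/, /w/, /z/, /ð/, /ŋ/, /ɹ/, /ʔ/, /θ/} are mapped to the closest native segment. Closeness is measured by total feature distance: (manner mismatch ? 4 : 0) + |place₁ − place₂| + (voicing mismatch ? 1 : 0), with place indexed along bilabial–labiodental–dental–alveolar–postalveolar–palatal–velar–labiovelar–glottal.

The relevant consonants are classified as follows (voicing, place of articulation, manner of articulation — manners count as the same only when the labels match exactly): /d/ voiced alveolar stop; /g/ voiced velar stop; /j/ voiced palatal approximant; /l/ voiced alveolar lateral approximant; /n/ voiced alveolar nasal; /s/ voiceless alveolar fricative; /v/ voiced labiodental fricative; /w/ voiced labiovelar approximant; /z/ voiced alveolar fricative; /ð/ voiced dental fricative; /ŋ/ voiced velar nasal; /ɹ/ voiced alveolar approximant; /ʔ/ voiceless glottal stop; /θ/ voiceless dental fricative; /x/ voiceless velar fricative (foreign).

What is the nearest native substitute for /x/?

/s/ is closest: same manner (fricative), place distance 3 (velar→alveolar), same voicing; total 3. Next closest is /z/ at distance 4.

s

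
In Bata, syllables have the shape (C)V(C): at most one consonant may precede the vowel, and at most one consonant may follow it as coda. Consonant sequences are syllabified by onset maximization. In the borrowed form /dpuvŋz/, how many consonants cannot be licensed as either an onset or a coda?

Under (C)V(C), the unsyllabifiable consonants are /d/, /ŋ/, /z/ (at most one coda consonant is licensed; onsets are limited to one consonant).

3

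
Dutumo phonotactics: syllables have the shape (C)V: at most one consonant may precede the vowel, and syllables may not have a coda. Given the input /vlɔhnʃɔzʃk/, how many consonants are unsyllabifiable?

Under (C)V, the unsyllabifiable consonants are /v/, /h/, /n/, /z/, /ʃ/, /k/ (no codas are permitted; onsets are limited to one consonant).

6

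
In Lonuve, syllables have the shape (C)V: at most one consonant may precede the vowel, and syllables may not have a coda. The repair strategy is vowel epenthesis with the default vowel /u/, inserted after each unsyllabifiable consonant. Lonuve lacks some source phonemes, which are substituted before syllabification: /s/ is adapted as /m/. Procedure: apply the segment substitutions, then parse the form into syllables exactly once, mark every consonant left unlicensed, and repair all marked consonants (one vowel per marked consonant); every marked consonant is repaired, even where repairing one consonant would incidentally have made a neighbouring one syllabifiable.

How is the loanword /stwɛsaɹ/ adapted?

Substitution: /s/ → /m/, giving /mtwɛmaɹ/.
Syllabifying with onset maximization leaves /m/, /t/, /ɹ/ stranded (no codas are permitted; onsets are limited to one consonant).
Inserting the epenthetic vowel yields /m/ → /mu/, /t/ → /tu/, /ɹ/ → /ɹu/.

mutuwɛmaɹu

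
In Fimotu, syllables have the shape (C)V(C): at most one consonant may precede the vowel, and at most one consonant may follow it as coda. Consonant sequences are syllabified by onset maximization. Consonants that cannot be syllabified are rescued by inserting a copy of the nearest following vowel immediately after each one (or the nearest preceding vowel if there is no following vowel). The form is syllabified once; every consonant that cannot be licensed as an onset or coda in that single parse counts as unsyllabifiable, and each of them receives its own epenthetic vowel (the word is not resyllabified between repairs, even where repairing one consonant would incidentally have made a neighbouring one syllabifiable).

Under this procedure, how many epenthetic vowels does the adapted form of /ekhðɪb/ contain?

1

The unsyllabifiable consonants are /h/; each receives one epenthetic vowel.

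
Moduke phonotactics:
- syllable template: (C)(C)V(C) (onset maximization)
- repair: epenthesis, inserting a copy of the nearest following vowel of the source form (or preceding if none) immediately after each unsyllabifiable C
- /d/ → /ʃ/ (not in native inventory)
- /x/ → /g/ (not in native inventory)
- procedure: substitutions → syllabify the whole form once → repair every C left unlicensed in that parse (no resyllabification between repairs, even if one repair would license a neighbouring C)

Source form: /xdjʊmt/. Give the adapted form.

gʊʃjʊmtʊ

Substitution: /x/ → /g/, /d/ → /ʃ/, giving /gʃjʊmt/.
Under (C)(C)V(C), the unsyllabifiable consonants are /g/, /t/ (at most one coda consonant is licensed; onsets may contain at most 2 consonants).
Each unlicensed consonant becomes the onset of a new syllable: /g/ → /gʊ/, /t/ → /tʊ/.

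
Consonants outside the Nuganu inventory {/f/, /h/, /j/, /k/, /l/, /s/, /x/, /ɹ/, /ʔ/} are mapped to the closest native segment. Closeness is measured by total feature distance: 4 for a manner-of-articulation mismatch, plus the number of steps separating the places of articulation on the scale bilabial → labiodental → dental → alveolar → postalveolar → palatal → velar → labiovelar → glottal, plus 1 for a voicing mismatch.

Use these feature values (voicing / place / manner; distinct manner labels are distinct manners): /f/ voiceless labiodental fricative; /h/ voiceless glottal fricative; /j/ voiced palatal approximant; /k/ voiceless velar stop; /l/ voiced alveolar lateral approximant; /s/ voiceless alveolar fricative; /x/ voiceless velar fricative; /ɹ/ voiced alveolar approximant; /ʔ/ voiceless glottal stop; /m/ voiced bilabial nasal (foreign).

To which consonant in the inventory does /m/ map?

f

/f/ is closest: manner differs (nasal→fricative, +4), place distance 1 (bilabial→labiodental), voicing differs (+1); total 6. Next closest is /l/ at distance 7.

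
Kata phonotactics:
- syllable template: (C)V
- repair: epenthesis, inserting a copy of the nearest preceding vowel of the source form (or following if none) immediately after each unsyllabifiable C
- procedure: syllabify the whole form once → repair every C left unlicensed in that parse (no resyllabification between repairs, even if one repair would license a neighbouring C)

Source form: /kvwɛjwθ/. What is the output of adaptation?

Under (C)V, the unsyllabifiable consonants are /k/, /v/, /j/, /w/, /θ/ (no codas are permitted; onsets are limited to one consonant).
Inserting the epenthetic vowel yields /k/ → /kɛ/, /v/ → /vɛ/, /j/ → /jɛ/, /w/ → /wɛ/, /θ/ → /θɛ/.

kɛvɛwɛjɛwɛθɛ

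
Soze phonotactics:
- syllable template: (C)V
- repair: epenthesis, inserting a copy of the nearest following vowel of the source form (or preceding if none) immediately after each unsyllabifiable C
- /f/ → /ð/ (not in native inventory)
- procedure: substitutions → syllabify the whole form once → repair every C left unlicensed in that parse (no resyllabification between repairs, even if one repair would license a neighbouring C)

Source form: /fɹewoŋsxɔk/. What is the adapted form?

Substitution: /f/ → /ð/, giving /ðɹewoŋsxɔk/.
Under (C)V, the unsyllabifiable consonants are /ð/, /ŋ/, /s/, /k/ (no codas are permitted; onsets are limited to one consonant).
Inserting the epenthetic vowel yields /ð/ → /ðe/, /ŋ/ → /ŋɔ/, /s/ → /sɔ/, /k/ → /kɔ/.

ðeɹewoŋɔsɔxɔkɔ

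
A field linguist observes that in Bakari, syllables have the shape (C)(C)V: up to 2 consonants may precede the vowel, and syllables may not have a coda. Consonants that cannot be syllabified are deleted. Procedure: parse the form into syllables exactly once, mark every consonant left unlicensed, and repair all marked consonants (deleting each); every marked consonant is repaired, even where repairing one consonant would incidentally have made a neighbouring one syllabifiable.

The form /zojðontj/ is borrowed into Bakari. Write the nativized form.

zojðo

Under (C)(C)V, the unsyllabifiable consonants are /n/, /t/, /j/ (no codas are permitted; onsets may contain at most 2 consonants).
Each unlicensed consonant is deleted: /n/, /t/, /j/.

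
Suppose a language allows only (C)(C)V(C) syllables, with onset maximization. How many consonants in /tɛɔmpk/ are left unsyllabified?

Under (C)(C)V(C), the unsyllabifiable consonants are /p/, /k/ (at most one coda consonant is licensed; onsets may contain at most 2 consonants).

2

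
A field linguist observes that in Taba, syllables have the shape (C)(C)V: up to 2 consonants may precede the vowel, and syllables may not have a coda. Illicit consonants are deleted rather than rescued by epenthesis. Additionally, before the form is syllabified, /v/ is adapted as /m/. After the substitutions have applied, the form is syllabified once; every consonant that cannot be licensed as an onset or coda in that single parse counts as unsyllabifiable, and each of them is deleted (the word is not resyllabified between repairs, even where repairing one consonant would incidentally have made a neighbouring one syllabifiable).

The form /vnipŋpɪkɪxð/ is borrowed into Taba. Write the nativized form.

Substitution: /v/ → /m/, giving /mnipŋpɪkɪxð/.
Under (C)(C)V, the unsyllabifiable consonants are /p/, /x/, /ð/ (no codas are permitted; onsets may contain at most 2 consonants).
Each unlicensed consonant is deleted: /p/, /x/, /ð/.

mniŋpɪkɪ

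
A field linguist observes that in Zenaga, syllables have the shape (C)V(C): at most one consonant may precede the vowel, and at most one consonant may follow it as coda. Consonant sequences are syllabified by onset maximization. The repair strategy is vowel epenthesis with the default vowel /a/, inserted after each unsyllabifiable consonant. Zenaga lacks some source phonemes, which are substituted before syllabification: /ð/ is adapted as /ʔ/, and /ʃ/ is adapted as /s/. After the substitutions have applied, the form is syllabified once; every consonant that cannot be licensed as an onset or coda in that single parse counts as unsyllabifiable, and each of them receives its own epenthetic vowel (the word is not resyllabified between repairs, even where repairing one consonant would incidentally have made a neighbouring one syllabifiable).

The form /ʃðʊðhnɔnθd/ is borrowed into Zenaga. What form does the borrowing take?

Substitution: /ʃ/ → /s/, /ð/ → /ʔ/, giving /sʔʊʔhnɔnθd/.
The consonants /s/, /h/, /θ/, /d/ cannot be parsed into a legal (C)V(C) syllable (at most one coda consonant is licensed; onsets are limited to one consonant).
Epenthesis after each stranded consonant: /s/ → /sa/, /h/ → /ha/, /θ/ → /θa/, /d/ → /da/.

saʔʊʔhanɔnθada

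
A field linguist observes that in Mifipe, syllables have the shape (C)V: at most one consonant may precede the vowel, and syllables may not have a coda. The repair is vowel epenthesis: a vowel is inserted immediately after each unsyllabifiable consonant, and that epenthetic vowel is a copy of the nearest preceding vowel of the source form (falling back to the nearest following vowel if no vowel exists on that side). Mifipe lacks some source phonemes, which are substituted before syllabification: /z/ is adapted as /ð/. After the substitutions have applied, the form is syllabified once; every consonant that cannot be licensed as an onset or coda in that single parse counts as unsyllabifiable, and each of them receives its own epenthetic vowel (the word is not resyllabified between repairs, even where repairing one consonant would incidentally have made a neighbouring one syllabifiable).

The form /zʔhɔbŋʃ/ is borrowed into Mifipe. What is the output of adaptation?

ðɔʔɔhɔbɔŋɔʃɔ

Substitution: /z/ → /ð/, giving /ðʔhɔbŋʃ/.
Under (C)V, the unsyllabifiable consonants are /ð/, /ʔ/, /b/, /ŋ/, /ʃ/ (no codas are permitted; onsets are limited to one consonant).
Each unlicensed consonant becomes the onset of a new syllable: /ð/ → /ðɔ/, /ʔ/ → /ʔɔ/, /b/ → /bɔ/, /ŋ/ → /ŋɔ/, /ʃ/ → /ʃɔ/.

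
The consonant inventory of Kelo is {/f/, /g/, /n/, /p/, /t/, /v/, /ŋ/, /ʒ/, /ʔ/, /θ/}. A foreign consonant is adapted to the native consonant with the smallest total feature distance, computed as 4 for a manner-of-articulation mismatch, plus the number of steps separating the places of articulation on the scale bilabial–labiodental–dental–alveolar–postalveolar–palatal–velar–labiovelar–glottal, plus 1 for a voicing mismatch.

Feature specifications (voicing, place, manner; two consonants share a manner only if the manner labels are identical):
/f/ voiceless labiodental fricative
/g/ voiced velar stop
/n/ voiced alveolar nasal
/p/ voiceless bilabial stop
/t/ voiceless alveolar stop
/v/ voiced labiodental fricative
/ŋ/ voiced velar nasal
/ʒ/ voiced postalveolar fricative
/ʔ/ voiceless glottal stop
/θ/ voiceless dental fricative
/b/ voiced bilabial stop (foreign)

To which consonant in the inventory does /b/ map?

/p/ is closest: same manner (stop), place distance 0 (bilabial→bilabial), voicing differs (+1); total 1. Next closest is /t/ at distance 4.

p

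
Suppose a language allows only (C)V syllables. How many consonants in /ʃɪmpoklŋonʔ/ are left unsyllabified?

The consonants /m/, /k/, /l/, /n/, /ʔ/ cannot be parsed into a legal (C)V syllable (no codas are permitted; onsets are limited to one consonant).

5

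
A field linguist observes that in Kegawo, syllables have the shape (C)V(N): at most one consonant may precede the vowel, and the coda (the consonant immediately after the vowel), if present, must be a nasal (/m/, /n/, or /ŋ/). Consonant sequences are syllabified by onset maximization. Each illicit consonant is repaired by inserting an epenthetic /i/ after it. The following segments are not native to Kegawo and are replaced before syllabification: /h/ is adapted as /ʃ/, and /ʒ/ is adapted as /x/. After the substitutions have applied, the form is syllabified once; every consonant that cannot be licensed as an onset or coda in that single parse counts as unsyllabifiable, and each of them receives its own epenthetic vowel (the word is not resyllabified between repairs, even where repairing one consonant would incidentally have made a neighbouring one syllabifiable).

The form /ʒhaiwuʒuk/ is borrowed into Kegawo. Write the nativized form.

Substitution: /ʒ/ → /x/, /h/ → /ʃ/, giving /xʃaiwuxuk/.
Under (C)V(N), the unsyllabifiable consonants are /x/, /k/ (only a nasal (/m/, /n/, or /ŋ/) is licensed in coda position; onsets are limited to one consonant).
Epenthesis after each stranded consonant: /x/ → /xi/, /k/ → /ki/.

xiʃaiwuxuki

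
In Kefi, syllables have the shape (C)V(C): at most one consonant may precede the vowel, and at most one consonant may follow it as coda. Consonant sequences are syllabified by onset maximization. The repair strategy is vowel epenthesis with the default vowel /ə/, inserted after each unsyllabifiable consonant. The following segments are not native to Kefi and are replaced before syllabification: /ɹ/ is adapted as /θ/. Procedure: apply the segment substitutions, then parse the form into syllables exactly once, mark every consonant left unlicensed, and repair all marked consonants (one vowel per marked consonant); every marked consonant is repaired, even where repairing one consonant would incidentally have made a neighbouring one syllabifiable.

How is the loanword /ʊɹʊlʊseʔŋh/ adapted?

Substitution: /ɹ/ → /θ/, giving /ʊθʊlʊseʔŋh/.
Under (C)V(C), the unsyllabifiable consonants are /ŋ/, /h/ (at most one coda consonant is licensed; onsets are limited to one consonant).
Epenthesis after each stranded consonant: /ŋ/ → /ŋə/, /h/ → /hə/.

ʊθʊlʊseʔŋəhə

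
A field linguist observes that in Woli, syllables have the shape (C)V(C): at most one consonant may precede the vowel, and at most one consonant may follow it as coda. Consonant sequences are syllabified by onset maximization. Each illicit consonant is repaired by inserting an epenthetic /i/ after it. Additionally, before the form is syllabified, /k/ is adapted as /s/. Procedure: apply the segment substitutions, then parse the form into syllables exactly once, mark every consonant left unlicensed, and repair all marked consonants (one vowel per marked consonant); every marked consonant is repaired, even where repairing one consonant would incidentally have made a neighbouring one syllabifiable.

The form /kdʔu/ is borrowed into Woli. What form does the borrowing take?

sidiʔu

Substitution: /k/ → /s/, giving /sdʔu/.
The consonants /s/, /d/ cannot be parsed into a legal (C)V(C) syllable (at most one coda consonant is licensed; onsets are limited to one consonant).
Inserting the epenthetic vowel yields /s/ → /si/, /d/ → /di/.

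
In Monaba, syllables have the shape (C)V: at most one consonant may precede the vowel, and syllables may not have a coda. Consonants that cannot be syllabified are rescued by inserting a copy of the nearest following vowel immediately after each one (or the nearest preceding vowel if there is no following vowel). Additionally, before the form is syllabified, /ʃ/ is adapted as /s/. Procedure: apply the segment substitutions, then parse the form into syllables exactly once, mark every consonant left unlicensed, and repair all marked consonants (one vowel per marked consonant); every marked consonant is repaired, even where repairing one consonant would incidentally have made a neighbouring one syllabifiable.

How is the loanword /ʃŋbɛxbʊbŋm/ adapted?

sɛŋɛbɛxʊbʊbʊŋʊmʊ

Substitution: /ʃ/ → /s/, giving /sŋbɛxbʊbŋm/.
Under (C)V, the unsyllabifiable consonants are /s/, /ŋ/, /x/, /b/, /ŋ/, /m/ (no codas are permitted; onsets are limited to one consonant).
Inserting the epenthetic vowel yields /s/ → /sɛ/, /ŋ/ → /ŋɛ/, /x/ → /xʊ/, /b/ → /bʊ/, /ŋ/ → /ŋʊ/, /m/ → /mʊ/.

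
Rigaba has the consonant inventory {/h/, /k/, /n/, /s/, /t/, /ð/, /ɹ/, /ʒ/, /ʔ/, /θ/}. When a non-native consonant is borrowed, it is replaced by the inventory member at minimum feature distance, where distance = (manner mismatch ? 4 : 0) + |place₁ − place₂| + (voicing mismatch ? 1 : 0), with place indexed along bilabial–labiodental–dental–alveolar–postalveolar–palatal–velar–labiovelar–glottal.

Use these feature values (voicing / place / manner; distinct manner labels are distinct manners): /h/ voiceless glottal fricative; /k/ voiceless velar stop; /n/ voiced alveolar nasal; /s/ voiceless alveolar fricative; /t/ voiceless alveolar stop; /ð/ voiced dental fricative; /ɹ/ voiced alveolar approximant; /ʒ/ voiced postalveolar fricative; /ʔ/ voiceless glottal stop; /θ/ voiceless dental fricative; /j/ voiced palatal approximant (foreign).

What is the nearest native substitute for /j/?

ɹ

/ɹ/ is closest: same manner (approximant), place distance 2 (palatal→alveolar), same voicing; total 2. Next closest is /ʒ/ at distance 5.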